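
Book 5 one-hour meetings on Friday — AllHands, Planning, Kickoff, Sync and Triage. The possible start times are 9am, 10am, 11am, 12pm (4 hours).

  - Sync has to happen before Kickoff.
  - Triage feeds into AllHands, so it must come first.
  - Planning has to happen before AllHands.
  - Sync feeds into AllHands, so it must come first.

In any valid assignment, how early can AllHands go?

10am

Precedence pushes AllHands to at least 10am.
AllHands at 10am is achievable: Triage in 9am, AllHands in 10am, Planning in 9am, Kickoff in 10am, Sync in 9am.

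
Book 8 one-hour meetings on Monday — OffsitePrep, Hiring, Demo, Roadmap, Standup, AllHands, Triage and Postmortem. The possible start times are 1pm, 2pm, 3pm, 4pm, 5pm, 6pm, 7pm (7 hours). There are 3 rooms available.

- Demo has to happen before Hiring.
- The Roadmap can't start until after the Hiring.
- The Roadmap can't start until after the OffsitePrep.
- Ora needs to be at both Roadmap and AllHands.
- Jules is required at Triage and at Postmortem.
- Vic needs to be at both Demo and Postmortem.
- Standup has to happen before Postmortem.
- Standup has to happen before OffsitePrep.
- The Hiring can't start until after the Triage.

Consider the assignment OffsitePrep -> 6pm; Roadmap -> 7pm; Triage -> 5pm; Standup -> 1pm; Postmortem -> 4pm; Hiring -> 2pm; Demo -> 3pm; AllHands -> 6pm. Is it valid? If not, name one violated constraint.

The Roadmap can't start until after the Hiring — holds.
The Hiring can't start until after the Triage — violated.
There are 3 rooms available — holds.
Standup has to happen before OffsitePrep — holds.
Jules is required at Triage and at Postmortem — holds.
Ora needs to be at both Roadmap and AllHands — holds.
Vic needs to be at both Demo and Postmortem — holds.
Demo has to happen before Hiring — violated.
The Roadmap can't start until after the OffsitePrep — holds.
Standup has to happen before Postmortem — holds.

Invalid. The Hiring can't start until after the Triage.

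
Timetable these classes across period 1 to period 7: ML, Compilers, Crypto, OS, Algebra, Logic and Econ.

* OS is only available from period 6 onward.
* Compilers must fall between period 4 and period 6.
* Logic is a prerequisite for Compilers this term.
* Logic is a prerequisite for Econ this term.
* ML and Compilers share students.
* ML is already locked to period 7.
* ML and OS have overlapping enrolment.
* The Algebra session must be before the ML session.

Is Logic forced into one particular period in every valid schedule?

Logic can be period 1 (e.g. Compilers=period 4, Crypto=period 1, Algebra=period 1, Econ=period 2, Logic=period 1, ML=period 7, OS=period 6) or period 2 (e.g. Logic -> period 2; Algebra -> period 1; Crypto -> period 1; Econ -> period 3; Compilers -> period 4; OS -> period 6; ML -> period 7).

No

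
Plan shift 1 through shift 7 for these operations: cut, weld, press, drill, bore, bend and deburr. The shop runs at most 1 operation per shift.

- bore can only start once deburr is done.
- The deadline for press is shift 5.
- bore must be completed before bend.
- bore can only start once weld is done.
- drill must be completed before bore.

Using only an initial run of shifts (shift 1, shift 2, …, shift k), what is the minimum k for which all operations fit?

The precedence chain requires at least 3 distinct shifts.
With at most 1 per shift and 7 operations, at least 7 shifts are needed.
7 works (last occupied shift: shift 7): for example deburr=shift 4; bend=shift 6; press=shift 1; drill=shift 3; bore=shift 5; weld=shift 2; cut=shift 7.

7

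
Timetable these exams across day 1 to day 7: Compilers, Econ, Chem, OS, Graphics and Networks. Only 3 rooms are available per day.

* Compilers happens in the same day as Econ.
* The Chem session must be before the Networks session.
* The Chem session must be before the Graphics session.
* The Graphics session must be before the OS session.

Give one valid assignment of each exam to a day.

Graphics=day 2; Compilers=day 1; Chem=day 1; OS=day 3; Networks=day 2; Econ=day 1

Checking: Chem(day 1) before Graphics(day 2); Graphics(day 2) before OS(day 3); Chem(day 1) before Networks(day 2); Compilers = Econ = day 1; max 3 per day (cap 3).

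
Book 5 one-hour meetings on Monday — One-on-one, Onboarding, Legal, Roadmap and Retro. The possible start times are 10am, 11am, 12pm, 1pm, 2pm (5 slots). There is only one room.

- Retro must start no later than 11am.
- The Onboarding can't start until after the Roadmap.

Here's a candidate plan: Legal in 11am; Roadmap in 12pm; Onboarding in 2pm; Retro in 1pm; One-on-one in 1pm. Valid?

No. Retro must start no later than 11am is not satisfied.

The Onboarding can't start until after the Roadmap — holds.
There is only one room — violated.
Retro must start no later than 11am — violated.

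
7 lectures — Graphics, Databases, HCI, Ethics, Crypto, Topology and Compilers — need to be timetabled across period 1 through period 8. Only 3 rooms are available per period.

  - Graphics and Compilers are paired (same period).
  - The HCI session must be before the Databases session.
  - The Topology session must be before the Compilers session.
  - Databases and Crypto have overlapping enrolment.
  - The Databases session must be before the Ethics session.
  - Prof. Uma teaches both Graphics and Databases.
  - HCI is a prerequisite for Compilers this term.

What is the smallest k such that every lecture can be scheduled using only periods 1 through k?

The precedence chain requires at least 3 distinct periods.
With at most 3 per period and 7 lectures, at least 3 periods are needed.
3 works (last occupied period: period 3): for example HCI=period 1, Compilers=period 3, Databases=period 2, Topology=period 1, Graphics=period 3, Ethics=period 3, Crypto=period 1.

3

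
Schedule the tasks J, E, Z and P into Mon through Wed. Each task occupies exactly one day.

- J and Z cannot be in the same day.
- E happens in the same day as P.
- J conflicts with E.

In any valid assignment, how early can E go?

Mon

E at Mon is achievable: J=Tue; P=Mon; E=Mon; Z=Mon.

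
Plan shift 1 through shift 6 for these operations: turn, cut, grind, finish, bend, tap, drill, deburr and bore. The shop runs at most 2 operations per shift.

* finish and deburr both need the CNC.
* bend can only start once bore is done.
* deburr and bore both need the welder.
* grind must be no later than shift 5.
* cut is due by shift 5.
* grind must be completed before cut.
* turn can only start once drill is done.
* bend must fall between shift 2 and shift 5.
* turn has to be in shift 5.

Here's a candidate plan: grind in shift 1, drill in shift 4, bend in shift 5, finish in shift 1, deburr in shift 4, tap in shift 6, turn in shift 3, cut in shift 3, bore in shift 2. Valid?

No — it violates: turn has to be in shift 5

grind must be no later than shift 5 — holds.
turn has to be in shift 5 — violated.
bend must fall between shift 2 and shift 5 — holds.
finish and deburr both need the CNC — holds.
The shop runs at most 2 operations per shift — holds.
cut is due by shift 5 — holds.
bend can only start once bore is done — holds.
deburr and bore both need the welder — holds.
turn can only start once drill is done — violated.
grind must be completed before cut — holds.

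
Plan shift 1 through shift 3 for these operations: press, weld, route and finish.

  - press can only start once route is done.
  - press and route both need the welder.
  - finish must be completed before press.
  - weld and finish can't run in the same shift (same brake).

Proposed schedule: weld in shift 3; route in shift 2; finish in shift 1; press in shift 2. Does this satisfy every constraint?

Invalid. press and route both need the welder.

weld and finish can't run in the same shift (same brake) — holds.
finish must be completed before press — holds.
press and route both need the welder — violated.
press can only start once route is done — violated.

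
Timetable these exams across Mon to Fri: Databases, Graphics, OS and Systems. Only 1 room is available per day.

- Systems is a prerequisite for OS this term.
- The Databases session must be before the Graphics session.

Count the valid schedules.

Splitting on Databases: it can be Mon (12), Tue (9), Wed (6), Thu (3). Listing each branch's schedules as (Graphics, OS, Systems):
Databases=Mon: (Tue,Thu,Wed) (Tue,Fri,Wed) (Tue,Fri,Thu) (Wed,Thu,Tue) (Wed,Fri,Tue) (Wed,Fri,Thu) (Thu,Wed,Tue) (Thu,Fri,Tue) (Thu,Fri,Wed) (Fri,Wed,Tue) (Fri,Thu,Tue) (Fri,Thu,Wed) — 12.
Databases=Tue: (Wed,Thu,Mon) (Wed,Fri,Mon) (Wed,Fri,Thu) (Thu,Wed,Mon) (Thu,Fri,Mon) (Thu,Fri,Wed) (Fri,Wed,Mon) (Fri,Thu,Mon) (Fri,Thu,Wed) — 9.
Databases=Wed: (Thu,Tue,Mon) (Thu,Fri,Mon) (Thu,Fri,Tue) (Fri,Tue,Mon) (Fri,Thu,Mon) (Fri,Thu,Tue) — 6.
Databases=Thu: (Fri,Tue,Mon) (Fri,Wed,Mon) (Fri,Wed,Tue) — 3.
Summing: 12 + 9 + 6 + 3 = 30.

30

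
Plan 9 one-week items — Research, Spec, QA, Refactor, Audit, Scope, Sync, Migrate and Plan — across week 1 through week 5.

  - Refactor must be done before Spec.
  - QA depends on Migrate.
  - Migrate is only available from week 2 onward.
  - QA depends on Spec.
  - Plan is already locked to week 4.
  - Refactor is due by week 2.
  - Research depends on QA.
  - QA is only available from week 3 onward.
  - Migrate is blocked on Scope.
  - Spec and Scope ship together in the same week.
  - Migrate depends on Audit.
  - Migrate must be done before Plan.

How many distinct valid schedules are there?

10

Splitting on Audit: it can be week 1 (5), week 2 (5). Listing each branch's schedules as (Research, Spec, QA, Refactor, Scope, Sync, Migrate, Plan) by week number:
Audit=week 1: (5,2,4,1,2,1,3,4) (5,2,4,1,2,2,3,4) (5,2,4,1,2,3,3,4) (5,2,4,1,2,4,3,4) (5,2,4,1,2,5,3,4) — 5.
Audit=week 2: (5,2,4,1,2,1,3,4) (5,2,4,1,2,2,3,4) (5,2,4,1,2,3,3,4) (5,2,4,1,2,4,3,4) (5,2,4,1,2,5,3,4) — 5.
Summing: 5 + 5 = 10.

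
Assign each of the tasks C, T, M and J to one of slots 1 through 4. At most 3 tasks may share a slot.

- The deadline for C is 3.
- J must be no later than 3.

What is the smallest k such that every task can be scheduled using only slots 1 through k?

With at most 3 per slot and 4 tasks, at least 2 slots are needed.
2 works (last occupied slot: 2): for example J -> 2, C -> 1, M -> 1, T -> 1.

2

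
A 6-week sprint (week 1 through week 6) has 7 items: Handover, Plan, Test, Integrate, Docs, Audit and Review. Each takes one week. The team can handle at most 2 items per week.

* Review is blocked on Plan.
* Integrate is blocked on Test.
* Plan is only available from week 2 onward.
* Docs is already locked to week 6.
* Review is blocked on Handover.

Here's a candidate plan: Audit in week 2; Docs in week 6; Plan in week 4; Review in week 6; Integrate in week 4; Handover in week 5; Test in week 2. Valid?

Integrate is blocked on Test — holds.
Review is blocked on Plan — holds.
The team can handle at most 2 items per week — holds.
Review is blocked on Handover — holds.
Docs is already locked to week 6 — holds.
Plan is only available from week 2 onward — holds.

Yes, all constraints hold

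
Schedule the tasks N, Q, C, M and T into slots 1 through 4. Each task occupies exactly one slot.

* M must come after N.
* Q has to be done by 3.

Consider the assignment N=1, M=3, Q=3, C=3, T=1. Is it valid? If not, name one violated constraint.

Valid

M must come after N — holds.
Q has to be done by 3 — holds.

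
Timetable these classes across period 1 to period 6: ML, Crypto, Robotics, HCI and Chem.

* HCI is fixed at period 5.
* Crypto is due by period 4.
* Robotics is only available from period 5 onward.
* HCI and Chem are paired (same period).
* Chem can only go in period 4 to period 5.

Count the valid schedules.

48

Splitting on Crypto: it can be period 1 (12), period 2 (12), period 3 (12), period 4 (12). Listing each branch's schedules as (ML, Robotics, HCI, Chem) by period number:
Crypto=period 1: (1,5,5,5) (1,6,5,5) (2,5,5,5) (2,6,5,5) (3,5,5,5) (3,6,5,5) (4,5,5,5) (4,6,5,5) (5,5,5,5) (5,6,5,5) (6,5,5,5) (6,6,5,5) — 12.
Crypto=period 2: (1,5,5,5) (1,6,5,5) (2,5,5,5) (2,6,5,5) (3,5,5,5) (3,6,5,5) (4,5,5,5) (4,6,5,5) (5,5,5,5) (5,6,5,5) (6,5,5,5) (6,6,5,5) — 12.
Crypto=period 3: (1,5,5,5) (1,6,5,5) (2,5,5,5) (2,6,5,5) (3,5,5,5) (3,6,5,5) (4,5,5,5) (4,6,5,5) (5,5,5,5) (5,6,5,5) (6,5,5,5) (6,6,5,5) — 12.
Crypto=period 4: (1,5,5,5) (1,6,5,5) (2,5,5,5) (2,6,5,5) (3,5,5,5) (3,6,5,5) (4,5,5,5) (4,6,5,5) (5,5,5,5) (5,6,5,5) (6,5,5,5) (6,6,5,5) — 12.
Summing: 12 + 12 + 12 + 12 = 48.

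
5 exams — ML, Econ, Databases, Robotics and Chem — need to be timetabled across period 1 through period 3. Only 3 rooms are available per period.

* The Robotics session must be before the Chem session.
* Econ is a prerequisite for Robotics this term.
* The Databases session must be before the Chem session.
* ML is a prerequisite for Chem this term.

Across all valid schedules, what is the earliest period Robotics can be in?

Precedence pushes Robotics to at least period 2; downstream work caps Robotics at period 2.
Robotics at period 2 is achievable: ML -> period 1, Robotics -> period 2, Chem -> period 3, Econ -> period 1, Databases -> period 1.

period 2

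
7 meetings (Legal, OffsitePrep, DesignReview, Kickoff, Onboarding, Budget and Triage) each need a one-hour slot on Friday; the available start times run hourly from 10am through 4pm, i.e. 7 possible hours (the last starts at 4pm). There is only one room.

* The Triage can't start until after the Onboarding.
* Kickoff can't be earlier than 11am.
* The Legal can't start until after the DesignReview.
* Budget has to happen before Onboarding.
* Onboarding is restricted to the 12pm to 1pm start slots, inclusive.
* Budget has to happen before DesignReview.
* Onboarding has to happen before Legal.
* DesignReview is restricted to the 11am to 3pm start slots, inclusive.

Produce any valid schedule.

OffsitePrep in 4pm; Legal in 2pm; Kickoff in 1pm; Onboarding in 12pm; Triage in 3pm; DesignReview in 11am; Budget in 10am

Checking: Onboarding(12pm) before Legal(2pm); Budget(10am) before DesignReview(11am); DesignReview(11am) before Legal(2pm); Budget(10am) before Onboarding(12pm); Onboarding(12pm) before Triage(3pm); DesignReview=11am in [11am,3pm]; Kickoff=1pm in [11am,4pm]; Onboarding=12pm in [12pm,1pm]; max 1 per hour (cap 1).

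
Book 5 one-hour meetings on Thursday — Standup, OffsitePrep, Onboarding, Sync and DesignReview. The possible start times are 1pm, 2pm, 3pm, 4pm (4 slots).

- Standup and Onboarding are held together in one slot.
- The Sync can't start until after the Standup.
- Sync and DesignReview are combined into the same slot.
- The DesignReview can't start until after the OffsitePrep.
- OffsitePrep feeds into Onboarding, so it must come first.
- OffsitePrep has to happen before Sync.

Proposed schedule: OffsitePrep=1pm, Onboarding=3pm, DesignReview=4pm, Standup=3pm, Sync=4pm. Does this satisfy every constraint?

Yes

The DesignReview can't start until after the OffsitePrep — holds.
OffsitePrep has to happen before Sync — holds.
Standup and Onboarding are held together in one slot — holds.
Sync and DesignReview are combined into the same slot — holds.
The Sync can't start until after the Standup — holds.
OffsitePrep feeds into Onboarding, so it must come first — holds.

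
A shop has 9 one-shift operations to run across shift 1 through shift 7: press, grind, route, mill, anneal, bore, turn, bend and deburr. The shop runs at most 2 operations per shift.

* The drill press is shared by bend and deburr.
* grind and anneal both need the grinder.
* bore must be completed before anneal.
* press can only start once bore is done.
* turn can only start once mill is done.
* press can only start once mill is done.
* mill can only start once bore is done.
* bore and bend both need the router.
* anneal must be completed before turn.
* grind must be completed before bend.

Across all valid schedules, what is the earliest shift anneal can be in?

Precedence pushes anneal to at least shift 2; downstream work caps anneal at shift 6.
anneal at shift 2 is achievable: deburr -> shift 5, press -> shift 3, mill -> shift 2, grind -> shift 1, anneal -> shift 2, bend -> shift 4, bore -> shift 1, turn -> shift 3, route -> shift 4.

shift 2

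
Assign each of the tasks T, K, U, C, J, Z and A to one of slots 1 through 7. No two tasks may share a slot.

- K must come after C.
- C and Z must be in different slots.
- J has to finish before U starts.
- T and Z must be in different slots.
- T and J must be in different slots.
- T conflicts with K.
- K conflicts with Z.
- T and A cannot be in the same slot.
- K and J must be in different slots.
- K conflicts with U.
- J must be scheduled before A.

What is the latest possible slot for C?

6

Downstream work caps C at 6.
C at 6 is achievable: T in 4, Z in 5, C in 6, A in 3, J in 1, K in 7, U in 2.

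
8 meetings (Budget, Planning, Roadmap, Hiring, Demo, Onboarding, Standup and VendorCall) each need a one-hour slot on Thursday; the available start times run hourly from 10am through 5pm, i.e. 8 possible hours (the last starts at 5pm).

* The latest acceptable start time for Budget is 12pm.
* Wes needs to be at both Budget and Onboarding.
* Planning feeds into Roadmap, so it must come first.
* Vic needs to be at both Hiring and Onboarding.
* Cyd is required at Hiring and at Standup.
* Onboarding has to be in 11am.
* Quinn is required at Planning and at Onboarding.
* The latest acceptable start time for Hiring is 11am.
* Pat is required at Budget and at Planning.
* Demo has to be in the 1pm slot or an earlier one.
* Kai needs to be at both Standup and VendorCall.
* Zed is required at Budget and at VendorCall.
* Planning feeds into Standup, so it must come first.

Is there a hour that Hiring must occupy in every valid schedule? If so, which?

10am

Hiring's window is 10am–11am.
Onboarding is fixed at 11am, and Hiring can't share a hour with Onboarding.
So Hiring must be 10am.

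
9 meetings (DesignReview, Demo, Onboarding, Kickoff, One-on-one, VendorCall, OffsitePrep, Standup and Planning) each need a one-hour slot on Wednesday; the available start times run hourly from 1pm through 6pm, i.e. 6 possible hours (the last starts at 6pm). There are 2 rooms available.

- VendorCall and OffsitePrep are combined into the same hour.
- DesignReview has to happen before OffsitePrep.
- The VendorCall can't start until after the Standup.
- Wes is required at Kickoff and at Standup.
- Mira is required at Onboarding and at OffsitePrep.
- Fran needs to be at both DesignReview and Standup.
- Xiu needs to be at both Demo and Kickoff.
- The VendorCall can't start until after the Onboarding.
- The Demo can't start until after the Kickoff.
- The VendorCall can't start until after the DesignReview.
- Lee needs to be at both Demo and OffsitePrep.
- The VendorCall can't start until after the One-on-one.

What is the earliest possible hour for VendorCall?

3pm

Precedence pushes VendorCall to at least 2pm.
VendorCall at 3pm is achievable: OffsitePrep=3pm; Standup=2pm; Demo=5pm; VendorCall=3pm; DesignReview=1pm; One-on-one=2pm; Onboarding=1pm; Kickoff=4pm; Planning=4pm.
Nothing earlier works — the conflict and capacity constraints rule out every hour before 3pm.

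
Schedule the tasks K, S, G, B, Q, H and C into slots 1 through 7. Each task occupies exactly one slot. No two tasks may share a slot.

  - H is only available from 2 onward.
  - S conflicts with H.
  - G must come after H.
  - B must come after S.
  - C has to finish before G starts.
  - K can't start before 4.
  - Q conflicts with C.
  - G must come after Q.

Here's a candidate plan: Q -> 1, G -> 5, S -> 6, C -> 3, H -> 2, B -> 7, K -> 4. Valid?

K can't start before 4 — holds.
C has to finish before G starts — holds.
S conflicts with H — holds.
H is only available from 2 onward — holds.
No two tasks may share a slot — holds.
Q conflicts with C — holds.
B must come after S — holds.
G must come after H — holds.
G must come after Q — holds.

Valid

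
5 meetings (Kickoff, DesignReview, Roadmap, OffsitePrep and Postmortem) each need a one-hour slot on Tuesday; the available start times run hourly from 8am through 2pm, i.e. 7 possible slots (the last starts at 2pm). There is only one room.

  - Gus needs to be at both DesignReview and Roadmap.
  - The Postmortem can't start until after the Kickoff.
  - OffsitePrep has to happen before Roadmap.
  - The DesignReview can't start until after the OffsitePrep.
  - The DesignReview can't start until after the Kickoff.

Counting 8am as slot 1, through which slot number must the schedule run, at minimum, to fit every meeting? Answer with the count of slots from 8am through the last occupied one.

5 slots

The precedence chain requires at least 2 distinct slots.
With at most 1 per slot and 5 meetings, at least 5 slots are needed.
5 works (last occupied slot: 12pm): for example Postmortem -> 12pm; DesignReview -> 10am; OffsitePrep -> 9am; Kickoff -> 8am; Roadmap -> 11am.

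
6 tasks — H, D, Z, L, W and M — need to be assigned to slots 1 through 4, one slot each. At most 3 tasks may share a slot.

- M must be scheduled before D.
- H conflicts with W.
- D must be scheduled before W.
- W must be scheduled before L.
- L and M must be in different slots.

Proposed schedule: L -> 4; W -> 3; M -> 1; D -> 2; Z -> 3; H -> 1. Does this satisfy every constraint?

W must be scheduled before L — holds.
At most 3 tasks may share a slot — holds.
H conflicts with W — holds.
M must be scheduled before D — holds.
L and M must be in different slots — holds.
D must be scheduled before W — holds.

Yes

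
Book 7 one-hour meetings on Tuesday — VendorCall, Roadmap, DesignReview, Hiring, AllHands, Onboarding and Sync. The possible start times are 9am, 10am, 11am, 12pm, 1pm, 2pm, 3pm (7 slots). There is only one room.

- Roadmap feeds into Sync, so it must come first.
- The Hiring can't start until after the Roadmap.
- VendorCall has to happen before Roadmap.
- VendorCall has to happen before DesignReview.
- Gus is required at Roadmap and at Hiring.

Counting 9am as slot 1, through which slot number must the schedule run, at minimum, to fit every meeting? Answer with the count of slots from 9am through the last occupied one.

The precedence chain requires at least 3 distinct slots.
With at most 1 per slot and 7 meetings, at least 7 slots are needed.
7 works (last occupied slot: 3pm): for example Roadmap -> 10am; Hiring -> 12pm; DesignReview -> 11am; Sync -> 1pm; Onboarding -> 3pm; VendorCall -> 9am; AllHands -> 2pm.

7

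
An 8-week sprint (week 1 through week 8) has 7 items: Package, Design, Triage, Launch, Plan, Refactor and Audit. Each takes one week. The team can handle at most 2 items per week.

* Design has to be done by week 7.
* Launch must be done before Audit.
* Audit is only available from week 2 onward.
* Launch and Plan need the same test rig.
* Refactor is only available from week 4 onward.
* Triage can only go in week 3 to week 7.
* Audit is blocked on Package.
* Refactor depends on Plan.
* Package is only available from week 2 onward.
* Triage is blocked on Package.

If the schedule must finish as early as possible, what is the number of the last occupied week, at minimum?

The precedence chain requires at least 2 distinct weeks.
With at most 2 per week and 7 tasks, at least 4 weeks are needed.
Refactor can't be placed before week 4, so the schedule must run through at least week 4.
4 works (last occupied week: week 4): for example Package=week 2, Audit=week 3, Design=week 1, Plan=week 2, Refactor=week 4, Launch=week 1, Triage=week 3.

week 4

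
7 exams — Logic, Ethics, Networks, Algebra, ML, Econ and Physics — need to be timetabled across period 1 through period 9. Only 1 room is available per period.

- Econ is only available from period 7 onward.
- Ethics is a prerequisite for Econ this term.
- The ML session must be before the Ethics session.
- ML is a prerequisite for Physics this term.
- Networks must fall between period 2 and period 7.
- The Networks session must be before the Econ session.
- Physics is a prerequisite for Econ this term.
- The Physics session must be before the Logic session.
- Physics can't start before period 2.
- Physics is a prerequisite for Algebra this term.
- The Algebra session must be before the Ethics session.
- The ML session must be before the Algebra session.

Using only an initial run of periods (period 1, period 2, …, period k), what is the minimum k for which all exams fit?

The precedence chain requires at least 5 distinct periods.
With at most 1 per period and 7 exams, at least 7 periods are needed.
Econ can't be placed before period 7, so the schedule must run through at least period 7.
7 works (last occupied period: period 7): for example Networks=period 3, Logic=period 6, Algebra=period 4, Ethics=period 5, Econ=period 7, Physics=period 2, ML=period 1.

7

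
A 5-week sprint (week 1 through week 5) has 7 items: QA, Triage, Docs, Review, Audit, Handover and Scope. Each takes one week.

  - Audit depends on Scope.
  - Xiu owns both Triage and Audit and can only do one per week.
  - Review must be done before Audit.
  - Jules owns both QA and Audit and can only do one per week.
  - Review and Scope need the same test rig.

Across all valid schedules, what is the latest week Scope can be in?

Downstream work caps Scope at week 4.
Scope at week 4 is achievable: Scope=week 4, Audit=week 5, Triage=week 1, Docs=week 1, Handover=week 1, Review=week 1, QA=week 1.

week 4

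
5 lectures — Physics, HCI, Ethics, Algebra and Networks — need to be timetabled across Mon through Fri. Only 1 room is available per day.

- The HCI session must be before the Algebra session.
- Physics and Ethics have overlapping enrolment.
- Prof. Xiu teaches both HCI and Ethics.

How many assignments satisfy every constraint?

Splitting on Physics: it can be Mon (12), Tue (12), Wed (12), Thu (12), Fri (12). Listing each branch's schedules as (HCI, Ethics, Algebra, Networks):
Physics=Mon: (Tue,Wed,Thu,Fri) (Tue,Wed,Fri,Thu) (Tue,Thu,Wed,Fri) (Tue,Thu,Fri,Wed) (Tue,Fri,Wed,Thu) (Tue,Fri,Thu,Wed) (Wed,Tue,Thu,Fri) (Wed,Tue,Fri,Thu) (Wed,Thu,Fri,Tue) (Wed,Fri,Thu,Tue) (Thu,Tue,Fri,Wed) (Thu,Wed,Fri,Tue) — 12.
Physics=Tue: (Mon,Wed,Thu,Fri) (Mon,Wed,Fri,Thu) (Mon,Thu,Wed,Fri) (Mon,Thu,Fri,Wed) (Mon,Fri,Wed,Thu) (Mon,Fri,Thu,Wed) (Wed,Mon,Thu,Fri) (Wed,Mon,Fri,Thu) (Wed,Thu,Fri,Mon) (Wed,Fri,Thu,Mon) (Thu,Mon,Fri,Wed) (Thu,Wed,Fri,Mon) — 12.
Physics=Wed: (Mon,Tue,Thu,Fri) (Mon,Tue,Fri,Thu) (Mon,Thu,Tue,Fri) (Mon,Thu,Fri,Tue) (Mon,Fri,Tue,Thu) (Mon,Fri,Thu,Tue) (Tue,Mon,Thu,Fri) (Tue,Mon,Fri,Thu) (Tue,Thu,Fri,Mon) (Tue,Fri,Thu,Mon) (Thu,Mon,Fri,Tue) (Thu,Tue,Fri,Mon) — 12.
Physics=Thu: (Mon,Tue,Wed,Fri) (Mon,Tue,Fri,Wed) (Mon,Wed,Tue,Fri) (Mon,Wed,Fri,Tue) (Mon,Fri,Tue,Wed) (Mon,Fri,Wed,Tue) (Tue,Mon,Wed,Fri) (Tue,Mon,Fri,Wed) (Tue,Wed,Fri,Mon) (Tue,Fri,Wed,Mon) (Wed,Mon,Fri,Tue) (Wed,Tue,Fri,Mon) — 12.
Physics=Fri: (Mon,Tue,Wed,Thu) (Mon,Tue,Thu,Wed) (Mon,Wed,Tue,Thu) (Mon,Wed,Thu,Tue) (Mon,Thu,Tue,Wed) (Mon,Thu,Wed,Tue) (Tue,Mon,Wed,Thu) (Tue,Mon,Thu,Wed) (Tue,Wed,Thu,Mon) (Tue,Thu,Wed,Mon) (Wed,Mon,Thu,Tue) (Wed,Tue,Thu,Mon) — 12.
Summing: 12 + 12 + 12 + 12 + 12 = 60.

60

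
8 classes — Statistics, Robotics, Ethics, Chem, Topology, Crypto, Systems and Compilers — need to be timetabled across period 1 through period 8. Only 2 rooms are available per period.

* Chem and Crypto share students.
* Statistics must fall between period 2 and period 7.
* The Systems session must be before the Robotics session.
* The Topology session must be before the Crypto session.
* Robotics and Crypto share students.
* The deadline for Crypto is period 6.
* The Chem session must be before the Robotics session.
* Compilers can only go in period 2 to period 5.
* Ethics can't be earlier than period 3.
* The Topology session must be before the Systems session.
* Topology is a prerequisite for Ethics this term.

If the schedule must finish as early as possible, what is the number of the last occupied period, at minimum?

4

The precedence chain requires at least 3 distinct periods.
With at most 2 per period and 8 classes, at least 4 periods are needed.
4 works (last occupied period: period 4): for example Crypto in period 4; Systems in period 2; Chem in period 1; Statistics in period 2; Compilers in period 4; Ethics in period 3; Topology in period 1; Robotics in period 3.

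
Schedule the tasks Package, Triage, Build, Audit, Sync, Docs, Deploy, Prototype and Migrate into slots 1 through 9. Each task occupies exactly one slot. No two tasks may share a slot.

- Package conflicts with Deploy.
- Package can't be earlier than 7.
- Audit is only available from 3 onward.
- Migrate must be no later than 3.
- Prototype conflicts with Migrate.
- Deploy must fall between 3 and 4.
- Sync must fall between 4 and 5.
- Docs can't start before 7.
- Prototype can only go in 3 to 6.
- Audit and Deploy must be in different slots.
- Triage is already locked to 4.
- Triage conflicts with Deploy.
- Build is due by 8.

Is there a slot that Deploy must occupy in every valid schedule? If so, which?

3

Deploy's window is 3–4.
Triage is fixed at 4, and Deploy can't share a slot with Triage.
So Deploy must be 3.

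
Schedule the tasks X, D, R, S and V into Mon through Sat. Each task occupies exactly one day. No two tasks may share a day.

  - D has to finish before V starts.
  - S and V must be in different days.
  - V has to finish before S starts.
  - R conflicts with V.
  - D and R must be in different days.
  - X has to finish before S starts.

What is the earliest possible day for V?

Precedence pushes V to at least Tue; downstream work caps V at Fri.
V at Tue is achievable: D=Mon, V=Tue, S=Thu, X=Wed, R=Fri.

Tue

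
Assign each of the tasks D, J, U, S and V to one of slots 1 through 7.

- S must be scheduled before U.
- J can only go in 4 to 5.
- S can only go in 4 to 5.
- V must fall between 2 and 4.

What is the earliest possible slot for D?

1

D at 1 is achievable: V in 2, J in 4, U in 5, S in 4, D in 1.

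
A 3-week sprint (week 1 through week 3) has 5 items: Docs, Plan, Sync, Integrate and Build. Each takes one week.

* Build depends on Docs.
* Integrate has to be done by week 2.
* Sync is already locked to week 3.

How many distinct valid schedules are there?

Splitting on Docs: it can be week 1 (12), week 2 (6). Listing each branch's schedules as (Plan, Sync, Integrate, Build) by week number:
Docs=week 1: (1,3,1,2) (1,3,1,3) (1,3,2,2) (1,3,2,3) (2,3,1,2) (2,3,1,3) (2,3,2,2) (2,3,2,3) (3,3,1,2) (3,3,1,3) (3,3,2,2) (3,3,2,3) — 12.
Docs=week 2: (1,3,1,3) (1,3,2,3) (2,3,1,3) (2,3,2,3) (3,3,1,3) (3,3,2,3) — 6.
Summing: 12 + 6 = 18.

18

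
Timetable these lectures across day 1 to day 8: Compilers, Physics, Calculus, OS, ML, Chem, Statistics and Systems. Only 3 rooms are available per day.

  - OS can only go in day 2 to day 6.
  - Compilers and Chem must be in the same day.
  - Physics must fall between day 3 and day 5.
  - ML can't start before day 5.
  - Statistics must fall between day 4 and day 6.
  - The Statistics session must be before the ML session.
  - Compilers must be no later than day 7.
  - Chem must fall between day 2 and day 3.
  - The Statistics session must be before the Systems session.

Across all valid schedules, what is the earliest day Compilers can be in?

Compilers must be in the same day as Chem, which can't be before day 2, so Compilers is at least day 2; Compilers's own window allows nothing later than day 7; Compilers must be in the same day as Chem, which can't be after day 3, so Compilers is at most day 3.
Compilers at day 2 is achievable: Statistics=day 4, OS=day 2, Chem=day 2, Systems=day 5, Calculus=day 1, Compilers=day 2, Physics=day 3, ML=day 5.

day 2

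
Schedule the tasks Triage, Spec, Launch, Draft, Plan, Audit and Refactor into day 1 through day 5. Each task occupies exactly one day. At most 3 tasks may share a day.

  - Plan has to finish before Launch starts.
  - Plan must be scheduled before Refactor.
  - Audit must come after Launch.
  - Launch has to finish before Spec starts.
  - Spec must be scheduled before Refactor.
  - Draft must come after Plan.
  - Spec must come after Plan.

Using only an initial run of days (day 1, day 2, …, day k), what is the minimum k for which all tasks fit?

The precedence chain requires at least 4 distinct days.
With at most 3 per day and 7 tasks, at least 3 days are needed.
4 works (last occupied day: day 4): for example Launch -> day 2; Spec -> day 3; Draft -> day 2; Refactor -> day 4; Audit -> day 3; Triage -> day 1; Plan -> day 1.

4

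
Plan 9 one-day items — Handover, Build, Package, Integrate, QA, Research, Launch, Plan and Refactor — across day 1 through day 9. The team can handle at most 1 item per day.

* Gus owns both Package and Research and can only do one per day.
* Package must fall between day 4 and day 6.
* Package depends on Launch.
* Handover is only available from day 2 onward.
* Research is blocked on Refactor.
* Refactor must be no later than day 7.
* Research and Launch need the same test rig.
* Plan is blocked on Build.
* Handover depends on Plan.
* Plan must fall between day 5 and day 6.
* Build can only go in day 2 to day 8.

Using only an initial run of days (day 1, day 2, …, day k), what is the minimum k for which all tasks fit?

9 days

The precedence chain requires at least 3 distinct days.
With at most 1 per day and 9 tasks, at least 9 days are needed.
Propagating the time windows through the other constraints, Handover can't land before day 6, so the schedule must run through at least day 6.
9 works (last occupied day: day 9): for example Plan -> day 5, Integrate -> day 8, Launch -> day 3, QA -> day 9, Refactor -> day 1, Build -> day 2, Package -> day 4, Handover -> day 6, Research -> day 7.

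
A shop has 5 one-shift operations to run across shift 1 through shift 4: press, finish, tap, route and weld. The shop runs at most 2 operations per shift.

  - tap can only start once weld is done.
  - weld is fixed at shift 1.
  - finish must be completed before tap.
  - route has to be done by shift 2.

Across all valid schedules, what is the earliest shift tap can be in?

Precedence pushes tap to at least shift 2.
tap at shift 2 is achievable: press -> shift 3, weld -> shift 1, route -> shift 2, tap -> shift 2, finish -> shift 1.

shift 2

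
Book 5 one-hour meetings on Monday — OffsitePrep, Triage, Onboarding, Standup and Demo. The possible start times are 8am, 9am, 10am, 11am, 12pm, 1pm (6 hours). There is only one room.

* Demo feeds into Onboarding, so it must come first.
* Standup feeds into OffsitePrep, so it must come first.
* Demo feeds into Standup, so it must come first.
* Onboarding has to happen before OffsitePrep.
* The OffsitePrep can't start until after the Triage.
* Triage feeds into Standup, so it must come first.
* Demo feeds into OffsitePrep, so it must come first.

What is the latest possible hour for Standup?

12pm

Precedence pushes Standup to at least 9am; downstream work caps Standup at 12pm.
Standup at 12pm is achievable: Standup in 12pm; Demo in 8am; Triage in 9am; Onboarding in 10am; OffsitePrep in 1pm.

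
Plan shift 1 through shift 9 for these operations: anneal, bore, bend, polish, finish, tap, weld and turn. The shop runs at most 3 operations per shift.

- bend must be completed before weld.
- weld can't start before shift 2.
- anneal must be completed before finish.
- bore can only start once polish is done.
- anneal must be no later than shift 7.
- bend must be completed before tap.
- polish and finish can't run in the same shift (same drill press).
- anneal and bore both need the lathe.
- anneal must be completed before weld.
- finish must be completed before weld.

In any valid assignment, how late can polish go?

shift 8

Downstream work caps polish at shift 8.
polish at shift 8 is achievable: bore in shift 9, weld in shift 3, tap in shift 2, bend in shift 1, polish in shift 8, anneal in shift 1, turn in shift 1, finish in shift 2.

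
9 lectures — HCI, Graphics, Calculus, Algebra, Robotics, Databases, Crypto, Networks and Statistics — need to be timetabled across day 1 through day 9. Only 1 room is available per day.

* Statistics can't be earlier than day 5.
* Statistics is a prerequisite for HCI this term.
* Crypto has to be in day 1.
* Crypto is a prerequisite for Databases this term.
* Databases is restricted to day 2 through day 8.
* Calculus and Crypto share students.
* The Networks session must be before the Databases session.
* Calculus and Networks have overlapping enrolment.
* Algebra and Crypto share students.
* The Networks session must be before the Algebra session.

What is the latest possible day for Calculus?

day 9

Calculus at day 9 is achievable: Robotics -> day 8; Databases -> day 3; HCI -> day 6; Statistics -> day 5; Networks -> day 2; Algebra -> day 4; Crypto -> day 1; Calculus -> day 9; Graphics -> day 7.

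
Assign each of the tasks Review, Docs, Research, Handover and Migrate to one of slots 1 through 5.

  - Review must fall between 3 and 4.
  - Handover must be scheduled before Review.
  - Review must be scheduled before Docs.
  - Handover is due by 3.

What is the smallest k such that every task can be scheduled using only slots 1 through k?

The precedence chain requires at least 3 distinct slots.
Propagating the time windows through the other constraints, Docs can't land before 4, so the schedule must run through at least slot 4.
4 works (last occupied slot: 4): for example Docs in 4, Research in 1, Handover in 1, Review in 3, Migrate in 1.

4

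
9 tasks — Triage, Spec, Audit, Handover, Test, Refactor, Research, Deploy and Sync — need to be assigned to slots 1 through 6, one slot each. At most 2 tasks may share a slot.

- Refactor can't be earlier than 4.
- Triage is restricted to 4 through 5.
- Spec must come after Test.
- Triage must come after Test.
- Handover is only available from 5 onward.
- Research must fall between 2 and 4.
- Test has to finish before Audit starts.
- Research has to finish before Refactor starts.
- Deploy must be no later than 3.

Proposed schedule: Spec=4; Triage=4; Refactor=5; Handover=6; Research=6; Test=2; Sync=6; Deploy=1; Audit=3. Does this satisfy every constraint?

Research must fall between 2 and 4 — violated.
Deploy must be no later than 3 — holds.
Spec must come after Test — holds.
At most 2 tasks may share a slot — violated.
Triage is restricted to 4 through 5 — holds.
Test has to finish before Audit starts — holds.
Refactor can't be earlier than 4 — holds.
Research has to finish before Refactor starts — violated.
Handover is only available from 5 onward — holds.
Triage must come after Test — holds.

No. Research must fall between 2 and 4 is not satisfied.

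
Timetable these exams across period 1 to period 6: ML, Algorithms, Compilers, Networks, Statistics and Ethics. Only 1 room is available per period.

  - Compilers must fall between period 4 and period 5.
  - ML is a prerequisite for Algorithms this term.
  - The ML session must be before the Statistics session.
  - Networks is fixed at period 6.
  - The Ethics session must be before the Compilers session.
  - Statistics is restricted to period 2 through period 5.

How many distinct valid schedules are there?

14

Splitting on ML: it can be period 1 (10), period 2 (4). Listing each branch's schedules as (Algorithms, Compilers, Networks, Statistics, Ethics) by period number:
ML=period 1: (2,4,6,5,3) (2,5,6,3,4) (2,5,6,4,3) (3,4,6,5,2) (3,5,6,2,4) (3,5,6,4,2) (4,5,6,2,3) (4,5,6,3,2) (5,4,6,2,3) (5,4,6,3,2) — 10.
ML=period 2: (3,4,6,5,1) (3,5,6,4,1) (4,5,6,3,1) (5,4,6,3,1) — 4.
Summing: 10 + 4 = 14.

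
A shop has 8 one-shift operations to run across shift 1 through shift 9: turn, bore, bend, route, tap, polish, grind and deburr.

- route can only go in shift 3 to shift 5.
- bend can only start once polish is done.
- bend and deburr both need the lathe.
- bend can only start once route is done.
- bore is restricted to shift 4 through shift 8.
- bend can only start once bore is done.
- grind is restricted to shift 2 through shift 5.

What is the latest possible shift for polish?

Downstream work caps polish at shift 8.
polish at shift 8 is achievable: bore -> shift 4; polish -> shift 8; route -> shift 3; grind -> shift 2; turn -> shift 1; deburr -> shift 1; bend -> shift 9; tap -> shift 1.

shift 8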